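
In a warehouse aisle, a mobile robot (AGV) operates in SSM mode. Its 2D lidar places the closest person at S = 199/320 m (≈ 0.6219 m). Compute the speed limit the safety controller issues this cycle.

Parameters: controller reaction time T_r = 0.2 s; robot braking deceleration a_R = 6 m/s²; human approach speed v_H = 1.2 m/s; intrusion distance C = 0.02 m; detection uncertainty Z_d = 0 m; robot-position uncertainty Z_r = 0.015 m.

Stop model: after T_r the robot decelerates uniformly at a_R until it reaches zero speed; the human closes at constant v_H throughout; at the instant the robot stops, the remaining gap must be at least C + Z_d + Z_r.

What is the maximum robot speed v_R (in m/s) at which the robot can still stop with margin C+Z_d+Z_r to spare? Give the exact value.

collect terms ⇒ (1/12)·v_R² + (2/5)·v_R + (-111/320) = 0
  disc = (2/5)² − 4·(1/12)·(-111/320) = 441/1600 ; √disc = 21/40
  v_R = (−(2/5) + 21/40) / (2·(1/12)) = 3/4 m/s
check:
braking lasts T_s = (3/4)/6 = 0.1250 s
robot in T_r: 0.7500·0.2000 = 0.1500 m
robot under decel: 0.7500²/(2·6.0000) = 0.0469 m
person approaches 1.2000·(0.2000+0.1250) = 0.3900 m
margins: 0.0200+0.0000+0.0150 = 0.0350 m
sum ≈ 0.1500+0.0469+0.3900+0.0350 ≈ 0.6219 m = S ✓

v_R_max = 3/4 m/s = 0.7500 m/s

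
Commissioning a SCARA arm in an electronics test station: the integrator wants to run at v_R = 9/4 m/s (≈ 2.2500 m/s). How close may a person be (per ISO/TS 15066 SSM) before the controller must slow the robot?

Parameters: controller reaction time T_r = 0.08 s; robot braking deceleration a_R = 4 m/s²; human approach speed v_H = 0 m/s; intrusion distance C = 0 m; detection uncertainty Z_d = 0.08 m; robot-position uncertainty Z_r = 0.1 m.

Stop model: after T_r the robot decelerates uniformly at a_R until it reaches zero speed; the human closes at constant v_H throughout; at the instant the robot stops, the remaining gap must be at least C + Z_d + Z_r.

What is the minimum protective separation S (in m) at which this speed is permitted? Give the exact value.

braking lasts T_s = (9/4)/4 = 0.5625 s
robot covers v_R·T_r = 2.2500·0.0800 = 0.1800 m before braking
robot under decel: 2.2500²/(2·4.0000) = 0.6328 m
human closes 0.0000·0.6425 = 0.0000 m
residual clearance needed = 0.0000+0.0800+0.1000 = 0.1800 m
S_min ≈ 0.1800+0.6328+0.0000+0.1800  ⇒  S_min = 3177/3200 m

S_min = 3177/3200 m = 0.9928 m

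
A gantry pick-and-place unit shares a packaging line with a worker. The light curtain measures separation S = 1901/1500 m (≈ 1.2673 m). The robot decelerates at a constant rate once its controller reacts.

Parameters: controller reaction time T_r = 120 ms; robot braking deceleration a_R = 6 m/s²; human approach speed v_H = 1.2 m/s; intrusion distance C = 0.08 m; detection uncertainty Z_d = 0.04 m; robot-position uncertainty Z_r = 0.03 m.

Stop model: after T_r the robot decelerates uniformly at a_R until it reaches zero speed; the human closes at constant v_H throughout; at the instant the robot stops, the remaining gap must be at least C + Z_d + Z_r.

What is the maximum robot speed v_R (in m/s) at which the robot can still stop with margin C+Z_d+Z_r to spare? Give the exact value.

v_R_max = 2 m/s = 2.0000 m/s

collect terms ⇒ (1/12)·v_R² + (8/25)·v_R + (-73/75) = 0
  disc = (8/25)² − 4·(1/12)·(-73/75) = 2401/5625 ; √disc = 49/75
  v_R = (−(8/25) + 49/75) / (2·(1/12)) = 2 m/s
check:
braking lasts T_s = 2/6 = 0.3333 s
robot in T_r: 2.0000·0.1200 = 0.2400 m
braking distance = 2.0000²/(2·6.0000) = 0.3333 m
human over T_r+T_s: 1.2000·(0.1200+0.3333) = 0.5440 m
residual clearance needed = 0.0800+0.0400+0.0300 = 0.1500 m
sum ≈ 0.2400+0.3333+0.5440+0.1500 ≈ 1.2673 m = S ✓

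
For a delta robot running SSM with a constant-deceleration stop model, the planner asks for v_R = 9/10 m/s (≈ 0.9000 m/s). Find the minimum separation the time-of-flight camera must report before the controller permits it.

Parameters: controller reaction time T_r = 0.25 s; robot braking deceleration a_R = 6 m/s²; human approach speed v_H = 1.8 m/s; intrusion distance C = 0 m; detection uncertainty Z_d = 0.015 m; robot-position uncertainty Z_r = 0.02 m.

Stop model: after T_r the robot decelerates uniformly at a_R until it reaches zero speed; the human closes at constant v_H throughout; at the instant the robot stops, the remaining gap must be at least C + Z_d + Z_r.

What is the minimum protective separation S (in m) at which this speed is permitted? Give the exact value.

braking lasts T_s = (9/10)/6 = 0.1500 s
robot in T_r: 0.9000·0.2500 = 0.2250 m
robot covers 0.9000·0.1500 − ½·6.0000·0.1500² = 0.0675 m while stopping
person approaches 1.8000·(0.2500+0.1500) = 0.7200 m
C+Z_d+Z_r = 0.0000+0.0150+0.0200 = 0.0350 m
S_min ≈ 0.2250+0.0675+0.7200+0.0350  ⇒  S_min = 419/400 m

S_min = 419/400 m = 1.0475 m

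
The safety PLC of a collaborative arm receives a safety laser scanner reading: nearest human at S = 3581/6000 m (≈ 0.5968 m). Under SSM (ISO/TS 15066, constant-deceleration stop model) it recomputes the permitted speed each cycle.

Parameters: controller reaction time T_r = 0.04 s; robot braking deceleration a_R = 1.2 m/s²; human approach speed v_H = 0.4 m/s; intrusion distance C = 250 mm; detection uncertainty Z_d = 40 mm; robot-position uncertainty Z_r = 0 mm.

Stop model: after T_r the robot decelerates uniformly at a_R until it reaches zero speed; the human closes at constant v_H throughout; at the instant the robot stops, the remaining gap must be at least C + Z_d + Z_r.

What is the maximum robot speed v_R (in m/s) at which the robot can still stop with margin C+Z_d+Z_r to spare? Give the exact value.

v_R_max = 1/2 m/s = 0.5000 m/s

collect terms ⇒ (5/12)·v_R² + (28/75)·v_R + (-349/1200) = 0
  disc = (28/75)² − 4·(5/12)·(-349/1200) = 6241/10000 ; √disc = 79/100
  v_R = (−(28/75) + 79/100) / (2·(5/12)) = 1/2 m/s
check:
stop time T_s = (1/2)/(6/5) = 0.4167 s
reaction-phase robot travel = 0.5000·0.0400 = 0.0200 m
braking distance = 0.5000²/(2·1.2000) = 0.1042 m
person approaches 0.4000·(0.0400+0.4167) = 0.1827 m
residual clearance needed = 0.2500+0.0400+0.0000 = 0.2900 m
sum ≈ 0.0200+0.1042+0.1827+0.2900 ≈ 0.5968 m = S ✓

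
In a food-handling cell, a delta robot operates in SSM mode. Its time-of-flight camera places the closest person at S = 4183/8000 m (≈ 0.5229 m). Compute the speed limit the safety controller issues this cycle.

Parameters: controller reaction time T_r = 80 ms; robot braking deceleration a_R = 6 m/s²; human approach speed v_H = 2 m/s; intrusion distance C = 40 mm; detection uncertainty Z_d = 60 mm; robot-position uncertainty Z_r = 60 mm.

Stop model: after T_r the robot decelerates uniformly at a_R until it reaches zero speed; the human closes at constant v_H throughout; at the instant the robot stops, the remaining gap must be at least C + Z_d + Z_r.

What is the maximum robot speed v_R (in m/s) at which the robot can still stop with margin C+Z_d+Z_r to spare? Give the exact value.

quadratic (1/12)·v² + (31/75)·v + (-1623/8000) = 0
  disc = (31/75)² − 4·(1/12)·(-1623/8000) = 85849/360000 ; √disc = 293/600
  v_R = (−(31/75) + 293/600) / (2·(1/12)) = 9/20 m/s
check:
T_s = v_R/a_R = (9/20)/6 = 0.0750 s
reaction-phase robot travel = 0.4500·0.0800 = 0.0360 m
braking distance = 0.4500²/(2·6.0000) = 0.0169 m
human over T_r+T_s: 2.0000·(0.0800+0.0750) = 0.3100 m
C+Z_d+Z_r = 0.0400+0.0600+0.0600 = 0.1600 m
sum ≈ 0.0360+0.0169+0.3100+0.1600 ≈ 0.5229 m = S ✓

v_R_max = 9/20 m/s = 0.4500 m/s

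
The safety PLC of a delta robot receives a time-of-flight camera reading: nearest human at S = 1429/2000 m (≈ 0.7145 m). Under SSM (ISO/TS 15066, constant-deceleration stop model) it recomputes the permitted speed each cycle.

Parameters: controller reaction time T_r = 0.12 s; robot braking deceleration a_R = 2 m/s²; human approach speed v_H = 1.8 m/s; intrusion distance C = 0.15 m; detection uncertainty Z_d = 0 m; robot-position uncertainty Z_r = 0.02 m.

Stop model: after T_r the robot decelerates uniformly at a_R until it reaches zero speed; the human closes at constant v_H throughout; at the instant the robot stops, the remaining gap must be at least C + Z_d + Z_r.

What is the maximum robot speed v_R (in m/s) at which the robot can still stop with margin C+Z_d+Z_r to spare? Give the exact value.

v_R_max = 3/10 m/s = 0.3000 m/s

at the boundary: (1/4)·v² + (51/50)·v + (-657/2000) = 0
  disc = (51/50)² − 4·(1/4)·(-657/2000) = 13689/10000 ; √disc = 117/100
  v_R = (−(51/50) + 117/100) / (2·(1/4)) = 3/10 m/s
check:
T_s = v_R/a_R = (3/10)/2 = 0.1500 s
robot in T_r: 0.3000·0.1200 = 0.0360 m
robot under decel: 0.3000²/(2·2.0000) = 0.0225 m
human closes 1.8000·0.2700 = 0.4860 m
C+Z_d+Z_r = 0.1500+0.0000+0.0200 = 0.1700 m
sum ≈ 0.0360+0.0225+0.4860+0.1700 ≈ 0.7145 m = S ✓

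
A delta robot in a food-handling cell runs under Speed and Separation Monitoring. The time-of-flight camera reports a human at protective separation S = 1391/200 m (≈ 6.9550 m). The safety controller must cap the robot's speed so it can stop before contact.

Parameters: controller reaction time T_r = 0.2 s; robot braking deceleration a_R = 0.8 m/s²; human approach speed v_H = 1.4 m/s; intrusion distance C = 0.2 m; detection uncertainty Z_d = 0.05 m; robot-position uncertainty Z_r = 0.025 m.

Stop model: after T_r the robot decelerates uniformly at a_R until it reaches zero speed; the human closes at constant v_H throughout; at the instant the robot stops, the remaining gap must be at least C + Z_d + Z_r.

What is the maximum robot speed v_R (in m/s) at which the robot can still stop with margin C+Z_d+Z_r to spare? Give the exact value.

v_R_max = 2 m/s = 2.0000 m/s

collect terms ⇒ (5/8)·v_R² + (39/20)·v_R + (-32/5) = 0
  disc = (39/20)² − 4·(5/8)·(-32/5) = 7921/400 ; √disc = 89/20
  v_R = (−(39/20) + 89/20) / (2·(5/8)) = 2 m/s
check:
T_s = v_R/a_R = 2/(4/5) = 2.5000 s
reaction-phase robot travel = 2.0000·0.2000 = 0.4000 m
robot under decel: 2.0000²/(2·0.8000) = 2.5000 m
person approaches 1.4000·(0.2000+2.5000) = 3.7800 m
C+Z_d+Z_r = 0.2000+0.0500+0.0250 = 0.2750 m
sum ≈ 0.4000+2.5000+3.7800+0.2750 ≈ 6.9550 m = S ✓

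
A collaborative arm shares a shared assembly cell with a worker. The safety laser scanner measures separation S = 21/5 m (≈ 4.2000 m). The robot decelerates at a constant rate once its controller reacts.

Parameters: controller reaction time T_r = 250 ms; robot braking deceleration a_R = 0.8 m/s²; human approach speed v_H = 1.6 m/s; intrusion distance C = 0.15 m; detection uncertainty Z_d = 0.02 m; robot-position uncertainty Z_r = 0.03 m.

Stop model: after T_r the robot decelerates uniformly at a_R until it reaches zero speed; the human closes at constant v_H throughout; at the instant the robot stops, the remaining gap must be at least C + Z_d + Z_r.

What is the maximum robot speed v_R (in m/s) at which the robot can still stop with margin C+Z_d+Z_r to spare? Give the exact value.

at the boundary: (5/8)·v² + (9/4)·v + (-18/5) = 0
  disc = (9/4)² − 4·(5/8)·(-18/5) = 225/16 ; √disc = 15/4
  v_R = (−(9/4) + 15/4) / (2·(5/8)) = 6/5 m/s
check:
stop time T_s = (6/5)/(4/5) = 1.5000 s
robot covers v_R·T_r = 1.2000·0.2500 = 0.3000 m before braking
robot covers 1.2000·1.5000 − ½·0.8000·1.5000² = 0.9000 m while stopping
person approaches 1.6000·(0.2500+1.5000) = 2.8000 m
margins: 0.1500+0.0200+0.0300 = 0.2000 m
sum ≈ 0.3000+0.9000+2.8000+0.2000 ≈ 4.2000 m = S ✓

v_R_max = 6/5 m/s = 1.2000 m/s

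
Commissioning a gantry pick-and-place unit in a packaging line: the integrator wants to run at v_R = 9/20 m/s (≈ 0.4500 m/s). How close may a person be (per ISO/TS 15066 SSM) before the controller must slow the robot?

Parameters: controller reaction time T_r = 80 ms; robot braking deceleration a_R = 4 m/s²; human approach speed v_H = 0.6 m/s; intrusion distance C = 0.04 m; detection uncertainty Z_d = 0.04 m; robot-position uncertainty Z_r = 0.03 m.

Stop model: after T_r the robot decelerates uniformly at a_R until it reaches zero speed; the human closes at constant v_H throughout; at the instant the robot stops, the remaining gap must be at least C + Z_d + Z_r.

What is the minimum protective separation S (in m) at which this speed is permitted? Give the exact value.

T_s = v_R/a_R = (9/20)/4 = 0.1125 s
reaction-phase robot travel = 0.4500·0.0800 = 0.0360 m
robot under decel: 0.4500²/(2·4.0000) = 0.0253 m
human over T_r+T_s: 0.6000·(0.0800+0.1125) = 0.1155 m
margins: 0.0400+0.0400+0.0300 = 0.1100 m
S_min ≈ 0.0360+0.0253+0.1155+0.1100  ⇒  S_min = 4589/16000 m

S_min = 4589/16000 m = 0.2868 m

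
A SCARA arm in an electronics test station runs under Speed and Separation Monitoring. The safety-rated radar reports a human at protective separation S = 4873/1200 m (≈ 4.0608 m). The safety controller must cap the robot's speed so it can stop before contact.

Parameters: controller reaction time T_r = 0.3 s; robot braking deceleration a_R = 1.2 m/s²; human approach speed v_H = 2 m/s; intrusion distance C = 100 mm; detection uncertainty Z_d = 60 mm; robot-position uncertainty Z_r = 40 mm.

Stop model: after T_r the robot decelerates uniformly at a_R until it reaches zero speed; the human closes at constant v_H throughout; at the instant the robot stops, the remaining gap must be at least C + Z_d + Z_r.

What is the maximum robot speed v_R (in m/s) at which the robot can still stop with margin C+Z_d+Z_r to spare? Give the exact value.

at the boundary: (5/12)·v² + (59/30)·v + (-3913/1200) = 0
  disc = (59/30)² − 4·(5/12)·(-3913/1200) = 3721/400 ; √disc = 61/20
  v_R = (−(59/30) + 61/20) / (2·(5/12)) = 13/10 m/s
check:
braking lasts T_s = (13/10)/(6/5) = 1.0833 s
robot in T_r: 1.3000·0.3000 = 0.3900 m
robot covers 1.3000·1.0833 − ½·1.2000·1.0833² = 0.7042 m while stopping
person approaches 2.0000·(0.3000+1.0833) = 2.7667 m
C+Z_d+Z_r = 0.1000+0.0600+0.0400 = 0.2000 m
sum ≈ 0.3900+0.7042+2.7667+0.2000 ≈ 4.0608 m = S ✓

v_R_max = 13/10 m/s = 1.3000 m/s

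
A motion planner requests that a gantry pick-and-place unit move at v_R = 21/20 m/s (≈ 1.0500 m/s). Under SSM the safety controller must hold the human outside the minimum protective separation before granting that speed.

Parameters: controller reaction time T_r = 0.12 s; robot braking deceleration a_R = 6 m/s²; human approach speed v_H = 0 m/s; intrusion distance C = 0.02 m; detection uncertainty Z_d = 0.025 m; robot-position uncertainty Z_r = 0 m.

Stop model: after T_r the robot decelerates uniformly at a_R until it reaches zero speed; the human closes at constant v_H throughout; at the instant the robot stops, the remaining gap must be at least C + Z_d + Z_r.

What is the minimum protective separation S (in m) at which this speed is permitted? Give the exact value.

S_min = 2103/8000 m = 0.2629 m

stop time T_s = (21/20)/6 = 0.1750 s
robot in T_r: 1.0500·0.1200 = 0.1260 m
robot covers 1.0500·0.1750 − ½·6.0000·0.1750² = 0.0919 m while stopping
person approaches 0.0000·(0.1200+0.1750) = 0.0000 m
margins: 0.0200+0.0250+0.0000 = 0.0450 m
S_min ≈ 0.1260+0.0919+0.0000+0.0450  ⇒  S_min = 2103/8000 m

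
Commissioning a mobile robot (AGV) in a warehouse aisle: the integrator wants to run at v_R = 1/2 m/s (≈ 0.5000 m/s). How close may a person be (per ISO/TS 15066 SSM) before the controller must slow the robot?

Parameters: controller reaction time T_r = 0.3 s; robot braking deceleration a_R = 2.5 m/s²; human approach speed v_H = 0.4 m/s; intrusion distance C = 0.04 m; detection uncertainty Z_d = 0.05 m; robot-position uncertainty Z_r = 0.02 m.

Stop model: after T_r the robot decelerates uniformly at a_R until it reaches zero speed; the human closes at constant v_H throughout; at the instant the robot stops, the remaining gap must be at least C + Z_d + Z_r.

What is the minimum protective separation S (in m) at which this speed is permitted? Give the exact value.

braking lasts T_s = (1/2)/(5/2) = 0.2000 s
robot covers v_R·T_r = 0.5000·0.3000 = 0.1500 m before braking
robot under decel: 0.5000²/(2·2.5000) = 0.0500 m
person approaches 0.4000·(0.3000+0.2000) = 0.2000 m
C+Z_d+Z_r = 0.0400+0.0500+0.0200 = 0.1100 m
S_min ≈ 0.1500+0.0500+0.2000+0.1100  ⇒  S_min = 51/100 m

S_min = 51/100 m = 0.5100 m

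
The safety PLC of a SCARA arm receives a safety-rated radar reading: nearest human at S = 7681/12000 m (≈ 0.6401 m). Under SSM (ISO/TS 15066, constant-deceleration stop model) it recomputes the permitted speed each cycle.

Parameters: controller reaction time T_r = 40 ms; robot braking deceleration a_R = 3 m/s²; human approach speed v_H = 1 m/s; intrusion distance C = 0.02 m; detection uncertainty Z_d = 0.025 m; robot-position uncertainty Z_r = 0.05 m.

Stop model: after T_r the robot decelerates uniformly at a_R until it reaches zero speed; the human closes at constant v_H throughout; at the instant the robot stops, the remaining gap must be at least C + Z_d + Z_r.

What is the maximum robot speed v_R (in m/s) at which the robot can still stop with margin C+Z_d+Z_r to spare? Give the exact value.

v_R_max = 19/20 m/s = 0.9500 m/s

quadratic (1/6)·v² + (28/75)·v + (-6061/12000) = 0
  disc = (28/75)² − 4·(1/6)·(-6061/12000) = 4761/10000 ; √disc = 69/100
  v_R = (−(28/75) + 69/100) / (2·(1/6)) = 19/20 m/s
check:
braking lasts T_s = (19/20)/3 = 0.3167 s
robot in T_r: 0.9500·0.0400 = 0.0380 m
robot covers 0.9500·0.3167 − ½·3.0000·0.3167² = 0.1504 m while stopping
human over T_r+T_s: 1.0000·(0.0400+0.3167) = 0.3567 m
C+Z_d+Z_r = 0.0200+0.0250+0.0500 = 0.0950 m
sum ≈ 0.0380+0.1504+0.3567+0.0950 ≈ 0.6401 m = S ✓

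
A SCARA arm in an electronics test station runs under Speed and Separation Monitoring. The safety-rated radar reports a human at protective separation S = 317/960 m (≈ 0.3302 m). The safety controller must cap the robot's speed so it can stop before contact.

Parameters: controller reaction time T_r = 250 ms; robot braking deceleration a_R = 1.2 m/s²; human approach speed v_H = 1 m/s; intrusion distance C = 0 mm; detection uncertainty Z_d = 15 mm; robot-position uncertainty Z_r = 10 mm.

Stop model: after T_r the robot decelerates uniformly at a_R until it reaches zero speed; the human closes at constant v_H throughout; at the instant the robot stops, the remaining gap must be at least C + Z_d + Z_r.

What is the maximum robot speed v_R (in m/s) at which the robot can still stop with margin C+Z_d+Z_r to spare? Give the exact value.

v_R_max = 1/20 m/s = 0.0500 m/s

at the boundary: (5/12)·v² + (13/12)·v + (-53/960) = 0
  disc = (13/12)² − 4·(5/12)·(-53/960) = 81/64 ; √disc = 9/8
  v_R = (−(13/12) + 9/8) / (2·(5/12)) = 1/20 m/s
check:
stop time T_s = (1/20)/(6/5) = 0.0417 s
reaction-phase robot travel = 0.0500·0.2500 = 0.0125 m
robot under decel: 0.0500²/(2·1.2000) = 0.0010 m
person approaches 1.0000·(0.2500+0.0417) = 0.2917 m
residual clearance needed = 0.0000+0.0150+0.0100 = 0.0250 m
sum ≈ 0.0125+0.0010+0.2917+0.0250 ≈ 0.3302 m = S ✓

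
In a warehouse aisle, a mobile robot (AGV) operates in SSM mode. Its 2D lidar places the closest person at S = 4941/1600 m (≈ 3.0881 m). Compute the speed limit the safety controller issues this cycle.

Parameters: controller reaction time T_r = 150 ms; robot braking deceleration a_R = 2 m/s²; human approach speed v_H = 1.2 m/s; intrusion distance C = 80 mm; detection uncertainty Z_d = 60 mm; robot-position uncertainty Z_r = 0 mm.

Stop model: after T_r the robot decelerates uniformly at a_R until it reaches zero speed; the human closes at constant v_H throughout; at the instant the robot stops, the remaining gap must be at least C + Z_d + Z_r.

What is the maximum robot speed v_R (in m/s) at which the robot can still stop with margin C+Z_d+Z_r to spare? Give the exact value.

at the boundary: (1/4)·v² + (3/4)·v + (-4429/1600) = 0
  disc = (3/4)² − 4·(1/4)·(-4429/1600) = 5329/1600 ; √disc = 73/40
  v_R = (−(3/4) + 73/40) / (2·(1/4)) = 43/20 m/s
check:
braking lasts T_s = (43/20)/2 = 1.0750 s
reaction-phase robot travel = 2.1500·0.1500 = 0.3225 m
braking distance = 2.1500²/(2·2.0000) = 1.1556 m
human closes 1.2000·1.2250 = 1.4700 m
residual clearance needed = 0.0800+0.0600+0.0000 = 0.1400 m
sum ≈ 0.3225+1.1556+1.4700+0.1400 ≈ 3.0881 m = S ✓

v_R_max = 43/20 m/s = 2.1500 m/s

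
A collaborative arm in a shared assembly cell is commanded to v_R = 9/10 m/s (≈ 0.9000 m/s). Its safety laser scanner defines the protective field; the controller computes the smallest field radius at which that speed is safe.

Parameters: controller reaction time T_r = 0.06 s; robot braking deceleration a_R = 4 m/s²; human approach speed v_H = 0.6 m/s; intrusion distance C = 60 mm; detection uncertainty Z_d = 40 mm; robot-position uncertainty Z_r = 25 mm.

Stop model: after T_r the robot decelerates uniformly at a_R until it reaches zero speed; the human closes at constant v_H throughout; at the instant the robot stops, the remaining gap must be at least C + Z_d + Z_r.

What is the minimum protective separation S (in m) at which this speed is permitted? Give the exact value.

S_min = 361/800 m = 0.4512 m

T_s = v_R/a_R = (9/10)/4 = 0.2250 s
robot covers v_R·T_r = 0.9000·0.0600 = 0.0540 m before braking
robot covers 0.9000·0.2250 − ½·4.0000·0.2250² = 0.1013 m while stopping
human over T_r+T_s: 0.6000·(0.0600+0.2250) = 0.1710 m
C+Z_d+Z_r = 0.0600+0.0400+0.0250 = 0.1250 m
S_min ≈ 0.0540+0.1013+0.1710+0.1250  ⇒  S_min = 361/800 m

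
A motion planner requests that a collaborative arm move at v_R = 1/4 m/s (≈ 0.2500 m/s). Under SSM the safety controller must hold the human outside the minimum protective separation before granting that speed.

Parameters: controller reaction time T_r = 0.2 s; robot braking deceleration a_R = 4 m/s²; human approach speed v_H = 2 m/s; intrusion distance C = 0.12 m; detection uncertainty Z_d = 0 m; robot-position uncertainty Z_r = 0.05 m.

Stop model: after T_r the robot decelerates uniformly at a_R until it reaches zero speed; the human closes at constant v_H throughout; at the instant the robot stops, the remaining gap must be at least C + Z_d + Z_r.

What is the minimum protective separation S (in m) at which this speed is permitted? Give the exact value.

braking lasts T_s = (1/4)/4 = 0.0625 s
robot in T_r: 0.2500·0.2000 = 0.0500 m
braking distance = 0.2500²/(2·4.0000) = 0.0078 m
human over T_r+T_s: 2.0000·(0.2000+0.0625) = 0.5250 m
residual clearance needed = 0.1200+0.0000+0.0500 = 0.1700 m
S_min ≈ 0.0500+0.0078+0.5250+0.1700  ⇒  S_min = 2409/3200 m

S_min = 2409/3200 m = 0.7528 m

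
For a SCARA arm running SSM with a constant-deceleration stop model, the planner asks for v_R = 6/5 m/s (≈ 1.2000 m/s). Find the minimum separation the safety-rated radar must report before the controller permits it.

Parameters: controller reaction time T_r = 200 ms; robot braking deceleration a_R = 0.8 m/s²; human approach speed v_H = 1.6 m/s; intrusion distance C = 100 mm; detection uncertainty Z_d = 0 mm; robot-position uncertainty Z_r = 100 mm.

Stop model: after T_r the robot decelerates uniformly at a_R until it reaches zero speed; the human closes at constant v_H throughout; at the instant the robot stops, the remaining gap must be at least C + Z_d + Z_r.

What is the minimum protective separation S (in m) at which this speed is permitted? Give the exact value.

stop time T_s = (6/5)/(4/5) = 1.5000 s
robot in T_r: 1.2000·0.2000 = 0.2400 m
robot under decel: 1.2000²/(2·0.8000) = 0.9000 m
person approaches 1.6000·(0.2000+1.5000) = 2.7200 m
margins: 0.1000+0.0000+0.1000 = 0.2000 m
S_min ≈ 0.2400+0.9000+2.7200+0.2000  ⇒  S_min = 203/50 m

S_min = 203/50 m = 4.0600 m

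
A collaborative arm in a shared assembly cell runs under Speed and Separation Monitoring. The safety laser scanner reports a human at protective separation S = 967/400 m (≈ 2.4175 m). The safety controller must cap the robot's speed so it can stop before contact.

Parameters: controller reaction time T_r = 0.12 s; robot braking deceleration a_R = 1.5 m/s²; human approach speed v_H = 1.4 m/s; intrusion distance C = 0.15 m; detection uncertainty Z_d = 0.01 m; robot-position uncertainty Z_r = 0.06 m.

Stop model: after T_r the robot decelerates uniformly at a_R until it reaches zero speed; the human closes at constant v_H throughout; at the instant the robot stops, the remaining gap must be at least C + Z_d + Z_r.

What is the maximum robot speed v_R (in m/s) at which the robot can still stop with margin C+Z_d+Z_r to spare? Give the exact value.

v_R_max = 27/20 m/s = 1.3500 m/s

collect terms ⇒ (1/3)·v_R² + (79/75)·v_R + (-4059/2000) = 0
  disc = (79/75)² − 4·(1/3)·(-4059/2000) = 85849/22500 ; √disc = 293/150
  v_R = (−(79/75) + 293/150) / (2·(1/3)) = 27/20 m/s
check:
stop time T_s = (27/20)/(3/2) = 0.9000 s
robot covers v_R·T_r = 1.3500·0.1200 = 0.1620 m before braking
braking distance = 1.3500²/(2·1.5000) = 0.6075 m
human over T_r+T_s: 1.4000·(0.1200+0.9000) = 1.4280 m
C+Z_d+Z_r = 0.1500+0.0100+0.0600 = 0.2200 m
sum ≈ 0.1620+0.6075+1.4280+0.2200 ≈ 2.4175 m = S ✓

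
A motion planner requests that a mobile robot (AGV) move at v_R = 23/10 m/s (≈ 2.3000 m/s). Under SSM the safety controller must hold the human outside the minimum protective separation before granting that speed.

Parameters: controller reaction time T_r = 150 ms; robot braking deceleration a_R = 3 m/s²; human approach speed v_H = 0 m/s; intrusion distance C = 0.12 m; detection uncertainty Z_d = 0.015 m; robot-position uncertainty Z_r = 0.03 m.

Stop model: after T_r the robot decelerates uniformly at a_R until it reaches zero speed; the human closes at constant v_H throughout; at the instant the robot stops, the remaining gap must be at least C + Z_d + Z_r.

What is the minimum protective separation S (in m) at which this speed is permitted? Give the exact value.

T_s = v_R/a_R = (23/10)/3 = 0.7667 s
robot in T_r: 2.3000·0.1500 = 0.3450 m
robot covers 2.3000·0.7667 − ½·3.0000·0.7667² = 0.8817 m while stopping
human over T_r+T_s: 0.0000·(0.1500+0.7667) = 0.0000 m
margins: 0.1200+0.0150+0.0300 = 0.1650 m
S_min ≈ 0.3450+0.8817+0.0000+0.1650  ⇒  S_min = 167/120 m

S_min = 167/120 m = 1.3917 m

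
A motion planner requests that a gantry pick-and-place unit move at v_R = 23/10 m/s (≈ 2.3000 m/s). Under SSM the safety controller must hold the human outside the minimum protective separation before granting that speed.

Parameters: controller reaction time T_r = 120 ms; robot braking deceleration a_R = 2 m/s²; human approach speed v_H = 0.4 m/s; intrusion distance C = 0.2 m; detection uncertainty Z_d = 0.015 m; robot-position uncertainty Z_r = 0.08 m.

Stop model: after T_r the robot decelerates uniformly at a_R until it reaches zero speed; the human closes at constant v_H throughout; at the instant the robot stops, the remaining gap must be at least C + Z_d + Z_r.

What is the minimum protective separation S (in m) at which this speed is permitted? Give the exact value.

S_min = 4803/2000 m = 2.4015 m

braking lasts T_s = (23/10)/2 = 1.1500 s
reaction-phase robot travel = 2.3000·0.1200 = 0.2760 m
robot covers 2.3000·1.1500 − ½·2.0000·1.1500² = 1.3225 m while stopping
human over T_r+T_s: 0.4000·(0.1200+1.1500) = 0.5080 m
residual clearance needed = 0.2000+0.0150+0.0800 = 0.2950 m
S_min ≈ 0.2760+1.3225+0.5080+0.2950  ⇒  S_min = 4803/2000 m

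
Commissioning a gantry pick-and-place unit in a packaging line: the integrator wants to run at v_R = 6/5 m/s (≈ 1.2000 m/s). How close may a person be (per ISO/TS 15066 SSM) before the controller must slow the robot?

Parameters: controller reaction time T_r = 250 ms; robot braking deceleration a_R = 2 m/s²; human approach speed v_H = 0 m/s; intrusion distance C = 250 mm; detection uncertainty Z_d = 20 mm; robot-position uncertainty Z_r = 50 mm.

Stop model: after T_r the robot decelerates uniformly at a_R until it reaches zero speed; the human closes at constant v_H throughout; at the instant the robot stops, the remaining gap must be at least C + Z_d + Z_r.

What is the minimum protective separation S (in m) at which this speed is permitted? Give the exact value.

stop time T_s = (6/5)/2 = 0.6000 s
reaction-phase robot travel = 1.2000·0.2500 = 0.3000 m
braking distance = 1.2000²/(2·2.0000) = 0.3600 m
human closes 0.0000·0.8500 = 0.0000 m
margins: 0.2500+0.0200+0.0500 = 0.3200 m
S_min ≈ 0.3000+0.3600+0.0000+0.3200  ⇒  S_min = 49/50 m

S_min = 49/50 m = 0.9800 m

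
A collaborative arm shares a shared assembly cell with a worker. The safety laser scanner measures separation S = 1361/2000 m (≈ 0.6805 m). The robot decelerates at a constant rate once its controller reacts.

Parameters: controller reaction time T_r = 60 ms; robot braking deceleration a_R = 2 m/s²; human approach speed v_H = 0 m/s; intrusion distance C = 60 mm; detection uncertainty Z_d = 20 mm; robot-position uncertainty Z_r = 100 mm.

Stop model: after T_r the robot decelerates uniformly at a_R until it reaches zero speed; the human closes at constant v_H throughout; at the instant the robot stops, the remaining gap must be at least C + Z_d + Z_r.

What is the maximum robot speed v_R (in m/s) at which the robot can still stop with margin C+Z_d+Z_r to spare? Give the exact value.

v_R_max = 13/10 m/s = 1.3000 m/s

at the boundary: (1/4)·v² + (3/50)·v + (-1001/2000) = 0
  disc = (3/50)² − 4·(1/4)·(-1001/2000) = 5041/10000 ; √disc = 71/100
  v_R = (−(3/50) + 71/100) / (2·(1/4)) = 13/10 m/s
check:
braking lasts T_s = (13/10)/2 = 0.6500 s
robot covers v_R·T_r = 1.3000·0.0600 = 0.0780 m before braking
braking distance = 1.3000²/(2·2.0000) = 0.4225 m
human over T_r+T_s: 0.0000·(0.0600+0.6500) = 0.0000 m
residual clearance needed = 0.0600+0.0200+0.1000 = 0.1800 m
sum ≈ 0.0780+0.4225+0.0000+0.1800 ≈ 0.6805 m = S ✓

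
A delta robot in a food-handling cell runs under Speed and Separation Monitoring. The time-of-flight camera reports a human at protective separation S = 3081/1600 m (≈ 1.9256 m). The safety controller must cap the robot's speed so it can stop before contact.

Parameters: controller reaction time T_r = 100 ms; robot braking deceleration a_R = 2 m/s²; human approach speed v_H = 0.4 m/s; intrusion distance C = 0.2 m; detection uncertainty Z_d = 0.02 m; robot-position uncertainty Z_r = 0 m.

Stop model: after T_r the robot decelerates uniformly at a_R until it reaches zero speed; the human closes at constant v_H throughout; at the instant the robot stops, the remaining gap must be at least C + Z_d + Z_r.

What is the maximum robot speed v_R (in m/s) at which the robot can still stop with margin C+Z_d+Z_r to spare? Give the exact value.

v_R_max = 41/20 m/s = 2.0500 m/s

at the boundary: (1/4)·v² + (3/10)·v + (-533/320) = 0
  disc = (3/10)² − 4·(1/4)·(-533/320) = 2809/1600 ; √disc = 53/40
  v_R = (−(3/10) + 53/40) / (2·(1/4)) = 41/20 m/s
check:
braking lasts T_s = (41/20)/2 = 1.0250 s
robot covers v_R·T_r = 2.0500·0.1000 = 0.2050 m before braking
robot covers 2.0500·1.0250 − ½·2.0000·1.0250² = 1.0506 m while stopping
human over T_r+T_s: 0.4000·(0.1000+1.0250) = 0.4500 m
residual clearance needed = 0.2000+0.0200+0.0000 = 0.2200 m
sum ≈ 0.2050+1.0506+0.4500+0.2200 ≈ 1.9256 m = S ✓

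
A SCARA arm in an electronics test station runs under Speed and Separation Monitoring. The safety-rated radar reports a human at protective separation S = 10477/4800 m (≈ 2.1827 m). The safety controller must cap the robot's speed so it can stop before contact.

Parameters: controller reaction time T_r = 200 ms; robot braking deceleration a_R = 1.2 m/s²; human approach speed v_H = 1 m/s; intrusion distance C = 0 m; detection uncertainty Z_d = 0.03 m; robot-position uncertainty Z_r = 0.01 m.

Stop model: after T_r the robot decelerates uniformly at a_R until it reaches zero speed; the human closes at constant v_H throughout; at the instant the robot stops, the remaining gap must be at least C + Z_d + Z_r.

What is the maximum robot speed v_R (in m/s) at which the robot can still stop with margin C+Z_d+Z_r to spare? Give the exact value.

v_R_max = 5/4 m/s = 1.2500 m/s

collect terms ⇒ (5/12)·v_R² + (31/30)·v_R + (-373/192) = 0
  disc = (31/30)² − 4·(5/12)·(-373/192) = 6889/1600 ; √disc = 83/40
  v_R = (−(31/30) + 83/40) / (2·(5/12)) = 5/4 m/s
check:
braking lasts T_s = (5/4)/(6/5) = 1.0417 s
robot in T_r: 1.2500·0.2000 = 0.2500 m
robot under decel: 1.2500²/(2·1.2000) = 0.6510 m
human over T_r+T_s: 1.0000·(0.2000+1.0417) = 1.2417 m
C+Z_d+Z_r = 0.0000+0.0300+0.0100 = 0.0400 m
sum ≈ 0.2500+0.6510+1.2417+0.0400 ≈ 2.1827 m = S ✓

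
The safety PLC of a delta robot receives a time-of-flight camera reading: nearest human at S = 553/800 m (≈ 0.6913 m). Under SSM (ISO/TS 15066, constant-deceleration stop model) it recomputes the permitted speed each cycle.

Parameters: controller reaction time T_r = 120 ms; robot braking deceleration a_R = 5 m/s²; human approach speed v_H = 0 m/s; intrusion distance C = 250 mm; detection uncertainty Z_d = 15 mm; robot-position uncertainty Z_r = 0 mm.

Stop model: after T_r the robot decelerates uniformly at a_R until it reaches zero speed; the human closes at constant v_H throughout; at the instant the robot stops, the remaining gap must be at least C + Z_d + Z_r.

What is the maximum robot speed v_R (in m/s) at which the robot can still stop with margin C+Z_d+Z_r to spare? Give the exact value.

v_R_max = 31/20 m/s = 1.5500 m/s

at the boundary: (1/10)·v² + (3/25)·v + (-341/800) = 0
  disc = (3/25)² − 4·(1/10)·(-341/800) = 1849/10000 ; √disc = 43/100
  v_R = (−(3/25) + 43/100) / (2·(1/10)) = 31/20 m/s
check:
braking lasts T_s = (31/20)/5 = 0.3100 s
robot in T_r: 1.5500·0.1200 = 0.1860 m
robot covers 1.5500·0.3100 − ½·5.0000·0.3100² = 0.2402 m while stopping
human closes 0.0000·0.4300 = 0.0000 m
margins: 0.2500+0.0150+0.0000 = 0.2650 m
sum ≈ 0.1860+0.2402+0.0000+0.2650 ≈ 0.6913 m = S ✓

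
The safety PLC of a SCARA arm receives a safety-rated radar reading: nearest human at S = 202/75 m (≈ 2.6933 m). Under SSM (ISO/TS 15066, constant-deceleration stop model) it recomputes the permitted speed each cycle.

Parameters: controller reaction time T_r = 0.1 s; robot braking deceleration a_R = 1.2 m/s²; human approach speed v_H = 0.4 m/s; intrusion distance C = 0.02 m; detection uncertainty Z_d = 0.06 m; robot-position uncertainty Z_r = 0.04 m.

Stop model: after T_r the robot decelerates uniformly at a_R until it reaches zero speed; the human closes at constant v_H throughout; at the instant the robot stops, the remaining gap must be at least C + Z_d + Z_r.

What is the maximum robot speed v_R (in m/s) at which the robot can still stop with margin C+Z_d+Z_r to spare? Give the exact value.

collect terms ⇒ (5/12)·v_R² + (13/30)·v_R + (-38/15) = 0
  disc = (13/30)² − 4·(5/12)·(-38/15) = 441/100 ; √disc = 21/10
  v_R = (−(13/30) + 21/10) / (2·(5/12)) = 2 m/s
check:
T_s = v_R/a_R = 2/(6/5) = 1.6667 s
reaction-phase robot travel = 2.0000·0.1000 = 0.2000 m
robot covers 2.0000·1.6667 − ½·1.2000·1.6667² = 1.6667 m while stopping
human over T_r+T_s: 0.4000·(0.1000+1.6667) = 0.7067 m
margins: 0.0200+0.0600+0.0400 = 0.1200 m
sum ≈ 0.2000+1.6667+0.7067+0.1200 ≈ 2.6933 m = S ✓

v_R_max = 2 m/s = 2.0000 m/s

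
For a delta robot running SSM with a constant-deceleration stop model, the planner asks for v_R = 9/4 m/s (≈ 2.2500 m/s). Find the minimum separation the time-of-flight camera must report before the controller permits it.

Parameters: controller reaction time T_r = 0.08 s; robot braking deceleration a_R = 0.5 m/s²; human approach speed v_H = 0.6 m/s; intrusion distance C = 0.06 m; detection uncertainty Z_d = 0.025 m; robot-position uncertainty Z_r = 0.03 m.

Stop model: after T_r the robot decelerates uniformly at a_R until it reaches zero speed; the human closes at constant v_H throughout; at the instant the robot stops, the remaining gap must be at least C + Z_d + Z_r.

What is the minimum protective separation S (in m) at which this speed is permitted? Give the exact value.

S_min = 16211/2000 m = 8.1055 m

T_s = v_R/a_R = (9/4)/(1/2) = 4.5000 s
robot covers v_R·T_r = 2.2500·0.0800 = 0.1800 m before braking
braking distance = 2.2500²/(2·0.5000) = 5.0625 m
person approaches 0.6000·(0.0800+4.5000) = 2.7480 m
C+Z_d+Z_r = 0.0600+0.0250+0.0300 = 0.1150 m
S_min ≈ 0.1800+5.0625+2.7480+0.1150  ⇒  S_min = 16211/2000 m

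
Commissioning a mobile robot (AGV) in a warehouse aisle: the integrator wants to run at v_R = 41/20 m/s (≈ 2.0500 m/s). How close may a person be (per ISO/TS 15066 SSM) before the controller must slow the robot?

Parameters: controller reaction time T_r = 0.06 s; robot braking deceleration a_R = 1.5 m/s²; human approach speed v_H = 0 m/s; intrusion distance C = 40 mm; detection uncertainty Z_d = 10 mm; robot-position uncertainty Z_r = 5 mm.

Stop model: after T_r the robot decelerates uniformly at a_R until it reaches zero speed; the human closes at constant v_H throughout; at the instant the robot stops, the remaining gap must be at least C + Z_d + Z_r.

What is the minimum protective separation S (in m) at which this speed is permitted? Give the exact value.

S_min = 9473/6000 m = 1.5788 m

stop time T_s = (41/20)/(3/2) = 1.3667 s
robot in T_r: 2.0500·0.0600 = 0.1230 m
robot covers 2.0500·1.3667 − ½·1.5000·1.3667² = 1.4008 m while stopping
human over T_r+T_s: 0.0000·(0.0600+1.3667) = 0.0000 m
residual clearance needed = 0.0400+0.0100+0.0050 = 0.0550 m
S_min ≈ 0.1230+1.4008+0.0000+0.0550  ⇒  S_min = 9473/6000 m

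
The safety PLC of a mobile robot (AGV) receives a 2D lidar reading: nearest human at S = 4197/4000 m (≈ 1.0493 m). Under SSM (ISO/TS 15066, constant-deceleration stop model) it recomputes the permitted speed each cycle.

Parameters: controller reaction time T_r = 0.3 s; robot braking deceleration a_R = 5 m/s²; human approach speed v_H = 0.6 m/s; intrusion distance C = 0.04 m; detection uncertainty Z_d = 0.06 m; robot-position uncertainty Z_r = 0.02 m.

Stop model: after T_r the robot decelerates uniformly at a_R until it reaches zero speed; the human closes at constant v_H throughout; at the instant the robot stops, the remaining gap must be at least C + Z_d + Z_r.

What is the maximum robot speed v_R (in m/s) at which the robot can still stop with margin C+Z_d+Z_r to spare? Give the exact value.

quadratic (1/10)·v² + (21/50)·v + (-2997/4000) = 0
  disc = (21/50)² − 4·(1/10)·(-2997/4000) = 4761/10000 ; √disc = 69/100
  v_R = (−(21/50) + 69/100) / (2·(1/10)) = 27/20 m/s
check:
T_s = v_R/a_R = (27/20)/5 = 0.2700 s
reaction-phase robot travel = 1.3500·0.3000 = 0.4050 m
robot under decel: 1.3500²/(2·5.0000) = 0.1822 m
person approaches 0.6000·(0.3000+0.2700) = 0.3420 m
C+Z_d+Z_r = 0.0400+0.0600+0.0200 = 0.1200 m
sum ≈ 0.4050+0.1822+0.3420+0.1200 ≈ 1.0493 m = S ✓

v_R_max = 27/20 m/s = 1.3500 m/s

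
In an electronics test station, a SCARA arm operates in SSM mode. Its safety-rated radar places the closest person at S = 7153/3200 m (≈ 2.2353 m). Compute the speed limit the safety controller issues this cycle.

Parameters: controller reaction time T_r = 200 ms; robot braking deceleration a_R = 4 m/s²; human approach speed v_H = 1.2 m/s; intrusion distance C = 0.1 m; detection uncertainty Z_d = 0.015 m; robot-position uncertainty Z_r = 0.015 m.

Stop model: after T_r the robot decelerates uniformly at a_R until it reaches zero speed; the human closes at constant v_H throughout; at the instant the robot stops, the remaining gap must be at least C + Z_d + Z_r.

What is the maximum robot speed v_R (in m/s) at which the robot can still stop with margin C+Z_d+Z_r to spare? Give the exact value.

v_R_max = 47/20 m/s = 2.3500 m/s

at the boundary: (1/8)·v² + (1/2)·v + (-5969/3200) = 0
  disc = (1/2)² − 4·(1/8)·(-5969/3200) = 7569/6400 ; √disc = 87/80
  v_R = (−(1/2) + 87/80) / (2·(1/8)) = 47/20 m/s
check:
T_s = v_R/a_R = (47/20)/4 = 0.5875 s
robot in T_r: 2.3500·0.2000 = 0.4700 m
braking distance = 2.3500²/(2·4.0000) = 0.6903 m
human closes 1.2000·0.7875 = 0.9450 m
margins: 0.1000+0.0150+0.0150 = 0.1300 m
sum ≈ 0.4700+0.6903+0.9450+0.1300 ≈ 2.2353 m = S ✓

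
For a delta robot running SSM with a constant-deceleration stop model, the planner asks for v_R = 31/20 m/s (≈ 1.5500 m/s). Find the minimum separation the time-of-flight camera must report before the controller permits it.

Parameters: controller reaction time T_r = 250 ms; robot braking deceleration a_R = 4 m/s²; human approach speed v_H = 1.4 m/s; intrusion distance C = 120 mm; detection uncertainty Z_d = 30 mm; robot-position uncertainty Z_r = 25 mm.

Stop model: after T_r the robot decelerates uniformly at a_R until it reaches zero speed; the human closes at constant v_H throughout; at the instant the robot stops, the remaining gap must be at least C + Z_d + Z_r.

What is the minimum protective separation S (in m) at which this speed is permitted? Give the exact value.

stop time T_s = (31/20)/4 = 0.3875 s
reaction-phase robot travel = 1.5500·0.2500 = 0.3875 m
robot under decel: 1.5500²/(2·4.0000) = 0.3003 m
human over T_r+T_s: 1.4000·(0.2500+0.3875) = 0.8925 m
margins: 0.1200+0.0300+0.0250 = 0.1750 m
S_min ≈ 0.3875+0.3003+0.8925+0.1750  ⇒  S_min = 5617/3200 m

S_min = 5617/3200 m = 1.7553 m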